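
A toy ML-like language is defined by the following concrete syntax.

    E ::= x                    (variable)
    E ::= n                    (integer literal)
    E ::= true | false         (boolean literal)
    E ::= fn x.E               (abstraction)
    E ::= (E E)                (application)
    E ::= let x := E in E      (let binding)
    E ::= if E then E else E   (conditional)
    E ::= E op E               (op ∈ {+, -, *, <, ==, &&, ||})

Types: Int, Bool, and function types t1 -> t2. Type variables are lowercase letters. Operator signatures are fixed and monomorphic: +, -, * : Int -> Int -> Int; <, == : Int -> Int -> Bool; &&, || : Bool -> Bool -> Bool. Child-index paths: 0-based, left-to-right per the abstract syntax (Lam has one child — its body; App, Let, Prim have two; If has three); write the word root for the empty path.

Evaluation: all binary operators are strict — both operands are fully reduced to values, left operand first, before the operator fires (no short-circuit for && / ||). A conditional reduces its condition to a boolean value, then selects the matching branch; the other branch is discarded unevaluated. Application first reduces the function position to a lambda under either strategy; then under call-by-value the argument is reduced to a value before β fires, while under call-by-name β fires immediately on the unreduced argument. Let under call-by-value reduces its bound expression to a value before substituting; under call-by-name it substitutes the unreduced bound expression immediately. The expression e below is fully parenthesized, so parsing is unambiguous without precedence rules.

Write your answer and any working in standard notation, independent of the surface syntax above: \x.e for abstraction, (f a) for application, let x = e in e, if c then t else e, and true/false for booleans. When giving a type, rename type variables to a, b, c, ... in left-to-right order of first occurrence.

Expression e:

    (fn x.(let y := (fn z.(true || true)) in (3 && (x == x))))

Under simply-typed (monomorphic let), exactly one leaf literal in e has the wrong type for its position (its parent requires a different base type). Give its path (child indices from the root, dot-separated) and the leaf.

Trace:
  unify Bool ~ Bool
  unify Bool ~ Bool
\z._ : b -> Bool
let y : b -> Bool
  unify Int ~ Bool
  FAIL: mismatch Int ~ Bool

Answer: 0.1.0 : 3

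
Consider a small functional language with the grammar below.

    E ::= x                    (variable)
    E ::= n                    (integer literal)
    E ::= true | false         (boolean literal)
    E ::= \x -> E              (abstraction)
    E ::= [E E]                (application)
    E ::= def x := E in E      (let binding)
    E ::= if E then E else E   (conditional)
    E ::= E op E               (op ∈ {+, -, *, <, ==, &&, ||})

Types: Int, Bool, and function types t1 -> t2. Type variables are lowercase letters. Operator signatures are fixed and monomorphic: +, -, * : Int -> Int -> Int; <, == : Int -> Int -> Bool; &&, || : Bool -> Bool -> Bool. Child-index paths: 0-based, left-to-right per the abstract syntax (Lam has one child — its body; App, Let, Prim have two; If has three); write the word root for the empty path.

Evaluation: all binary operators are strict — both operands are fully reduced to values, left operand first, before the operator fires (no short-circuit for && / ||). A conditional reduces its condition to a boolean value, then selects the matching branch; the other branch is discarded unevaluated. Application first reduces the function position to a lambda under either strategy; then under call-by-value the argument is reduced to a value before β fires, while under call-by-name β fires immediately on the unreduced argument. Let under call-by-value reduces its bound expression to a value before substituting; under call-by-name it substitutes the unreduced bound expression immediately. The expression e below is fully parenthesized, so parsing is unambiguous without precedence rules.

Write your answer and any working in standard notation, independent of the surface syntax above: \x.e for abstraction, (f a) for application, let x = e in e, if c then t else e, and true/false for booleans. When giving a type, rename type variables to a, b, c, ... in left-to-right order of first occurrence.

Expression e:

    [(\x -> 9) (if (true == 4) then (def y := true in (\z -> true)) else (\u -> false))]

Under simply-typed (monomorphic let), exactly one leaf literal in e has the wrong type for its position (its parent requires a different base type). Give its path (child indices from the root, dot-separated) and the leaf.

Answer: 1.0.0 : true

Derivation:
\x._ : a -> Int
  unify Bool ~ Int
  FAIL: mismatch Bool ~ Int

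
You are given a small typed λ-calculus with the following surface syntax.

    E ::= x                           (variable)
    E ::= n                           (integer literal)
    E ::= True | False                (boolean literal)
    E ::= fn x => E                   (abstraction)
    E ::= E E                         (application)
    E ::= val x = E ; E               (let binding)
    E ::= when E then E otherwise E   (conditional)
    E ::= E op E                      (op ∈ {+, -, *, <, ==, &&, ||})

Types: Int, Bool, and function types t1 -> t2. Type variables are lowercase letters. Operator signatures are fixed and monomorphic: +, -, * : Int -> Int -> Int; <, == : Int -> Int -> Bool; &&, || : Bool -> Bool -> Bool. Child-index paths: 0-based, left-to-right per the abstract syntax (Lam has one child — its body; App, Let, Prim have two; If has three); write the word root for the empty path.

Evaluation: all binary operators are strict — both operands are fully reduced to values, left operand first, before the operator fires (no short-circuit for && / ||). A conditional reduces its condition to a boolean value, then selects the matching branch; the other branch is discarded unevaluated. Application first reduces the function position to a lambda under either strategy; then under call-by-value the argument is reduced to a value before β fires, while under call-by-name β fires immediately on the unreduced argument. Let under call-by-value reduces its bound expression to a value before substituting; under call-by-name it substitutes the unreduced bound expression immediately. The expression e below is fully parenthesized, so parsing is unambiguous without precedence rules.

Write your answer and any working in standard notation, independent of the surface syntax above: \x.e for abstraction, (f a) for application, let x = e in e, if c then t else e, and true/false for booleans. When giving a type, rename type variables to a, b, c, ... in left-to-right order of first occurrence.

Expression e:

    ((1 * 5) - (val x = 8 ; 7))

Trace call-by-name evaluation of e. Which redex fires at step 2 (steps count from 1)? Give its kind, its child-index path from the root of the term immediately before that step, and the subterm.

Derivation:
step 0: ((1 * 5) - (let x = 8 in 7))
step 1: [delta@0] (5 - (let x = 8 in 7))
step 2: [let@1] (5 - 7)

Answer: let at 1 : (let x = 8 in 7)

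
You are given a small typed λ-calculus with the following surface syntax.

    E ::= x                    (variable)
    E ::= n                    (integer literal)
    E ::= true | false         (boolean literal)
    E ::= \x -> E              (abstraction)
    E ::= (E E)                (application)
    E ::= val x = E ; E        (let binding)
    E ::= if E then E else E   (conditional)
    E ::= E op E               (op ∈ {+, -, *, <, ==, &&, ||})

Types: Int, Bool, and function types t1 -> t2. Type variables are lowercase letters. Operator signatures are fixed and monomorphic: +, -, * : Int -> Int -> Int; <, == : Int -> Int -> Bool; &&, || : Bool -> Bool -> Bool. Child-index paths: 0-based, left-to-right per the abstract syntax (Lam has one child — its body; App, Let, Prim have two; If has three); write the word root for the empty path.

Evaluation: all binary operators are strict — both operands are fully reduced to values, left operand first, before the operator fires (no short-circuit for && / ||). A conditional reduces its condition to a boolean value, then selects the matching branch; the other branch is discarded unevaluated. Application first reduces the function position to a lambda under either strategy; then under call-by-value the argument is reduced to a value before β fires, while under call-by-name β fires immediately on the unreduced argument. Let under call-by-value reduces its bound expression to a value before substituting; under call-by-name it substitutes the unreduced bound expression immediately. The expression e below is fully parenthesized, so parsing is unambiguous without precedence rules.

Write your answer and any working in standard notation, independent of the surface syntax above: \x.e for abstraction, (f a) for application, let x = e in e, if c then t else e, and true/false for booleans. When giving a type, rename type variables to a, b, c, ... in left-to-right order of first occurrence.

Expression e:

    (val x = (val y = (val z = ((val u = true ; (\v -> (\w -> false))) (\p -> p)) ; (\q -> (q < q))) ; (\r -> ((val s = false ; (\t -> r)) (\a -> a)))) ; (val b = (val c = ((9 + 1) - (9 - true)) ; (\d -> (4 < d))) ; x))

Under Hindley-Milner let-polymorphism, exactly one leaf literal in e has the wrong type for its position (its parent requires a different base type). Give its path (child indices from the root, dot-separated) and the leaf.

Answer: 1.0.0.1.1 : true

Trace:
let u : Bool
\w._ : b -> Bool
\v._ : a -> b -> Bool
p : c
\p._ : c -> c
  unify a -> b -> Bool ~ (c -> c) -> d
  unify a ~ c -> c
  unify b -> Bool ~ d
_ _ : b -> Bool
let z : forall. b -> Bool
q : e
  unify e ~ Int
q : Int
  unify Int ~ Int
\q._ : Int -> Bool
let y : Int -> Bool
let s : Bool
r : f
\t._ : g -> f
a : h
\a._ : h -> h
  unify g -> f ~ (h -> h) -> i
  unify g ~ h -> h
  unify f ~ i
_ _ : i
\r._ : i -> i
let x : forall. i -> i
  unify Int ~ Int
  unify Int ~ Int
  unify Int ~ Int
  unify Int ~ Int
  unify Bool ~ Int
  FAIL: mismatch Bool ~ Int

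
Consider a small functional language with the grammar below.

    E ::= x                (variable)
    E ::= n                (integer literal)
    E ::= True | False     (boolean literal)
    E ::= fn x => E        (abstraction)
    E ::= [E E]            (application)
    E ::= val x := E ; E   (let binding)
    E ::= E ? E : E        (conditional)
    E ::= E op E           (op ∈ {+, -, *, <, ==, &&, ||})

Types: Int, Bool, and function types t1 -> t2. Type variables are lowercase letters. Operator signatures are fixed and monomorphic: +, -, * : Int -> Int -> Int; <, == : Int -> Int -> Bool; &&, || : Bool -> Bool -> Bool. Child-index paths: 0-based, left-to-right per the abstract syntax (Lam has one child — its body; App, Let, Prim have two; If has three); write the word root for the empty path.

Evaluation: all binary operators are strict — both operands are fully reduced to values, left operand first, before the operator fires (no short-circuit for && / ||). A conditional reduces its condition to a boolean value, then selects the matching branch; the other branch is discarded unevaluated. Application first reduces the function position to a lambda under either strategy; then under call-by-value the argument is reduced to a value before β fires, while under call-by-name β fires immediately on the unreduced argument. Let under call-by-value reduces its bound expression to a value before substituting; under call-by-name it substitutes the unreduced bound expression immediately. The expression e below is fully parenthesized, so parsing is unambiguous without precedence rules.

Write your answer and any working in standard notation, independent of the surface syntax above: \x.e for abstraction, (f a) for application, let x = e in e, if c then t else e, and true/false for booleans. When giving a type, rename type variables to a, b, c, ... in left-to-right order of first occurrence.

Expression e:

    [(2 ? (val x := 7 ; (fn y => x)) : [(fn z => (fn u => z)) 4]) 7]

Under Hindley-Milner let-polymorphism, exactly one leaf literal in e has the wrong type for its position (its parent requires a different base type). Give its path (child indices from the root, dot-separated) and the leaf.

Answer: 0.0 : 2

Trace:
  unify Int ~ Bool
  FAIL: mismatch Int ~ Bool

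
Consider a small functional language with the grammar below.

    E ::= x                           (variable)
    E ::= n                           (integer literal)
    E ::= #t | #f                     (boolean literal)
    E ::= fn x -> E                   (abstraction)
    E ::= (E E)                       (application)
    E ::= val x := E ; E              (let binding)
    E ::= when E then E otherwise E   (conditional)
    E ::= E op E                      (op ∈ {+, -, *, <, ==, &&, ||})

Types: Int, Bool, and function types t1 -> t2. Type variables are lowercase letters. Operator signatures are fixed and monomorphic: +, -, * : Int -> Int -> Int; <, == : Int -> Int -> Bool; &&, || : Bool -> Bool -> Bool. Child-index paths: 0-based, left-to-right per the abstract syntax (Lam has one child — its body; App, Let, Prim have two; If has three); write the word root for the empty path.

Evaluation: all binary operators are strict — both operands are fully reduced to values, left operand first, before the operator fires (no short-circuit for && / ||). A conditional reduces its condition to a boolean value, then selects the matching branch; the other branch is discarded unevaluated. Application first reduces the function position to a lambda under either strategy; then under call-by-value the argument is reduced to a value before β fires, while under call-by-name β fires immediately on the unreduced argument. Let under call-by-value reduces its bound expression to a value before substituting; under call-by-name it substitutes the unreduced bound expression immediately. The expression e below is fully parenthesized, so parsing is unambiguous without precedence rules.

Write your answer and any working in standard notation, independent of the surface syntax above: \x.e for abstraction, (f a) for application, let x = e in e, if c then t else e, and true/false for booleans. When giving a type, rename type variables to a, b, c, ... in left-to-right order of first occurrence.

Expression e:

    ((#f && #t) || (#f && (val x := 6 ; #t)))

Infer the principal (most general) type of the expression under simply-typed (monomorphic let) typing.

Working:
  unify Bool ~ Bool
  unify Bool ~ Bool
  unify Bool ~ Bool
  unify Bool ~ Bool
let x : Int
  unify Bool ~ Bool
  unify Bool ~ Bool

Answer: Bool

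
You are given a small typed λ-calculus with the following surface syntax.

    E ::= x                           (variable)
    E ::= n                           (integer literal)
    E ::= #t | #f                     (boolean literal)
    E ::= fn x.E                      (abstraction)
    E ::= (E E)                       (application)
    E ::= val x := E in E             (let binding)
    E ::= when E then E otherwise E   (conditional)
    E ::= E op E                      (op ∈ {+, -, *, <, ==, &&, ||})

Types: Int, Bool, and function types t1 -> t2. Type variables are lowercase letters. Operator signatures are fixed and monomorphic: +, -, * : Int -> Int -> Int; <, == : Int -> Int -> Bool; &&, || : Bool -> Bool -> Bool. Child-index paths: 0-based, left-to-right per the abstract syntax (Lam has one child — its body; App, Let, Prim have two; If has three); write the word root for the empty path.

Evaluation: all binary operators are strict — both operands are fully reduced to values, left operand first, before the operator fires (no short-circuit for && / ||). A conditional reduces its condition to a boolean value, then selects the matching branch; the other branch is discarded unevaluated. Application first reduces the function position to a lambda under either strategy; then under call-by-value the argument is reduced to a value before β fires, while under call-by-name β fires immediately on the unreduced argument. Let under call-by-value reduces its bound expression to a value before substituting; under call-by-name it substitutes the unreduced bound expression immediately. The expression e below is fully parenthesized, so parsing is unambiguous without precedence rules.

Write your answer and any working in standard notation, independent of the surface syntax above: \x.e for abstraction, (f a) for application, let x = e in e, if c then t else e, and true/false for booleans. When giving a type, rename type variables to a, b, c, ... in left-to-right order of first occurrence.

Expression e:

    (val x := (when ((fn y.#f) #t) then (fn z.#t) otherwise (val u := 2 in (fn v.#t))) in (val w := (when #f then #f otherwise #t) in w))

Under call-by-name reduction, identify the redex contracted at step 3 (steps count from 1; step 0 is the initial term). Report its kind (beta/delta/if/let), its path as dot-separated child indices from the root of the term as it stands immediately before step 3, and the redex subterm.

Answer: if at root : (if false then false else true)

Trace:
step 0: (let x = (if ((\y.false) true) then (\z.true) else (let u = 2 in (\v.true))) in (let w = (if false then false else true) in w))
step 1: [let@root] (let w = (if false then false else true) in w)
step 2: [let@root] (if false then false else true)
step 3: [if@root] true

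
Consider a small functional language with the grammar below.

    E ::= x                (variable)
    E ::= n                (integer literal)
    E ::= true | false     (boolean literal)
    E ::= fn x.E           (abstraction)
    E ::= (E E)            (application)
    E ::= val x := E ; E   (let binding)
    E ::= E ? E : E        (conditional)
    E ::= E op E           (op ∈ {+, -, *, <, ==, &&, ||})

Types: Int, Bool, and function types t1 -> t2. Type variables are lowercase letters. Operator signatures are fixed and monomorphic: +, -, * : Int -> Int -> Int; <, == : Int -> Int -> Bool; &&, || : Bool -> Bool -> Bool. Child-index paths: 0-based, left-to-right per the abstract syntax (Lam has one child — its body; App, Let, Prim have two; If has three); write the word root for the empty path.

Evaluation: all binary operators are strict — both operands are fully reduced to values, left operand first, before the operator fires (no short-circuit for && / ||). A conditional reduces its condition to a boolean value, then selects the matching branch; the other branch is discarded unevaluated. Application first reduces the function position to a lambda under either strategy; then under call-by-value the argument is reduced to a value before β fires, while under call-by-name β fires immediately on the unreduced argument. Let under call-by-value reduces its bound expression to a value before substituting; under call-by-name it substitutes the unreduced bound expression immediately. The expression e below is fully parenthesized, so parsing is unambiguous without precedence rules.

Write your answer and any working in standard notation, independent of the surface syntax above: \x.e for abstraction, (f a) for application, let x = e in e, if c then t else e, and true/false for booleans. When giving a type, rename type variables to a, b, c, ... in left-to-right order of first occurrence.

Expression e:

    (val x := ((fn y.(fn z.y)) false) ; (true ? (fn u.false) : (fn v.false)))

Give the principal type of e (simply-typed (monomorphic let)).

Answer: a -> Bool

Working:
y : a
\z._ : b -> a
\y._ : a -> b -> a
  unify a -> b -> a ~ Bool -> c
  unify a ~ Bool
  unify b -> Bool ~ c
_ _ : b -> Bool
let x : b -> Bool
  unify Bool ~ Bool
\u._ : d -> Bool
\v._ : e -> Bool
  unify d -> Bool ~ e -> Bool
  unify d ~ e
  unify Bool ~ Bool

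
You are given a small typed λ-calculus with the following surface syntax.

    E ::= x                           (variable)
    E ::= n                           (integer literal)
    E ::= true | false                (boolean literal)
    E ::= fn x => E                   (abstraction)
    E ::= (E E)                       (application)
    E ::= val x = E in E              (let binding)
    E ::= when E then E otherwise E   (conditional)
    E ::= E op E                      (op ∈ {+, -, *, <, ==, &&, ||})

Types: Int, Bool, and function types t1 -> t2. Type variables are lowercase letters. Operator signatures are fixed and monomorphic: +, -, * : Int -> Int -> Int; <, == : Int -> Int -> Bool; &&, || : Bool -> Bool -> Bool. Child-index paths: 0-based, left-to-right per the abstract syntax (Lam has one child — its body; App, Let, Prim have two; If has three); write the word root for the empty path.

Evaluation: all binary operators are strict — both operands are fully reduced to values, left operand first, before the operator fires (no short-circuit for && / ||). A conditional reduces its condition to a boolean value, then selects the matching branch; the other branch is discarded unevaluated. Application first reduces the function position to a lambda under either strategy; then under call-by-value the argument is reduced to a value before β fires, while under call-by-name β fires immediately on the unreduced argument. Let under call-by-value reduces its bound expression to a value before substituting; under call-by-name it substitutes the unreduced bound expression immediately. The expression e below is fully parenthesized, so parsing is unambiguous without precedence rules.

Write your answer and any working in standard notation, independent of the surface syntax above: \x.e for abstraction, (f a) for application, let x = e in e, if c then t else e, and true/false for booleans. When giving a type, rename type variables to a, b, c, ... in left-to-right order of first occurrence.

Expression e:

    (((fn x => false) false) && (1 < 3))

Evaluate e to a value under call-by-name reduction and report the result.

Working:
step 0: (((\x.false) false) && (1 < 3))
step 1: [beta@0] (false && (1 < 3))
step 2: [delta@1] (false && true)
step 3: [delta@root] false

Answer: false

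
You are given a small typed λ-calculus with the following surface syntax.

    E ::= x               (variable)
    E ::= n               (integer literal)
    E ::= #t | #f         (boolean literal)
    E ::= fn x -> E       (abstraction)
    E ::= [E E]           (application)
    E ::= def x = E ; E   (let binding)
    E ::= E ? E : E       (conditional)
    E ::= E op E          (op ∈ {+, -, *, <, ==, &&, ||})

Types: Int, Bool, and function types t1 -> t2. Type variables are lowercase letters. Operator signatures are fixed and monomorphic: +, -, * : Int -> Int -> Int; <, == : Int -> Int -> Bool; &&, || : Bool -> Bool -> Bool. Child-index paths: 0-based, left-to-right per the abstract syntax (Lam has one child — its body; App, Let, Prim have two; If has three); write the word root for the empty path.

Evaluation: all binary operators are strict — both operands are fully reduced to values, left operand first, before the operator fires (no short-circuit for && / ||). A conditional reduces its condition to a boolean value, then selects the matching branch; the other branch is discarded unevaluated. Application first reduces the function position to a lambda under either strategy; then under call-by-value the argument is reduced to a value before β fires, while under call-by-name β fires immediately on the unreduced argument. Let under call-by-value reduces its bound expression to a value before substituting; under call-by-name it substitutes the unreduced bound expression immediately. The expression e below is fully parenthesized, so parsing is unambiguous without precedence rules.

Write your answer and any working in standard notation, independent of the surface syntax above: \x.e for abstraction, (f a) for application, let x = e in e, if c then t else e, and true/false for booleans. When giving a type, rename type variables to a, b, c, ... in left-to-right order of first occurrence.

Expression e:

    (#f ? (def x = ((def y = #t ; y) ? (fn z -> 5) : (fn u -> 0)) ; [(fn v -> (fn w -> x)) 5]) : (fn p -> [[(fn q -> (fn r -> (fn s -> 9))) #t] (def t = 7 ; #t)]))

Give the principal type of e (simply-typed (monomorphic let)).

Derivation:
  unify Bool ~ Bool
let y : Bool
y : Bool
  unify Bool ~ Bool
\z._ : a -> Int
\u._ : b -> Int
  unify a -> Int ~ b -> Int
  unify a ~ b
  unify Int ~ Int
let x : b -> Int
x : b -> Int
\w._ : d -> b -> Int
\v._ : c -> d -> b -> Int
  unify c -> d -> b -> Int ~ Int -> e
  unify c ~ Int
  unify d -> b -> Int ~ e
_ _ : d -> b -> Int
\s._ : i -> Int
\r._ : h -> i -> Int
\q._ : g -> h -> i -> Int
  unify g -> h -> i -> Int ~ Bool -> j
  unify g ~ Bool
  unify h -> i -> Int ~ j
_ _ : h -> i -> Int
let t : Int
  unify h -> i -> Int ~ Bool -> k
  unify h ~ Bool
  unify i -> Int ~ k
_ _ : i -> Int
\p._ : f -> i -> Int
  unify d -> b -> Int ~ f -> i -> Int
  unify d ~ f
  unify b -> Int ~ i -> Int
  unify b ~ i
  unify Int ~ Int

Answer: a -> b -> Int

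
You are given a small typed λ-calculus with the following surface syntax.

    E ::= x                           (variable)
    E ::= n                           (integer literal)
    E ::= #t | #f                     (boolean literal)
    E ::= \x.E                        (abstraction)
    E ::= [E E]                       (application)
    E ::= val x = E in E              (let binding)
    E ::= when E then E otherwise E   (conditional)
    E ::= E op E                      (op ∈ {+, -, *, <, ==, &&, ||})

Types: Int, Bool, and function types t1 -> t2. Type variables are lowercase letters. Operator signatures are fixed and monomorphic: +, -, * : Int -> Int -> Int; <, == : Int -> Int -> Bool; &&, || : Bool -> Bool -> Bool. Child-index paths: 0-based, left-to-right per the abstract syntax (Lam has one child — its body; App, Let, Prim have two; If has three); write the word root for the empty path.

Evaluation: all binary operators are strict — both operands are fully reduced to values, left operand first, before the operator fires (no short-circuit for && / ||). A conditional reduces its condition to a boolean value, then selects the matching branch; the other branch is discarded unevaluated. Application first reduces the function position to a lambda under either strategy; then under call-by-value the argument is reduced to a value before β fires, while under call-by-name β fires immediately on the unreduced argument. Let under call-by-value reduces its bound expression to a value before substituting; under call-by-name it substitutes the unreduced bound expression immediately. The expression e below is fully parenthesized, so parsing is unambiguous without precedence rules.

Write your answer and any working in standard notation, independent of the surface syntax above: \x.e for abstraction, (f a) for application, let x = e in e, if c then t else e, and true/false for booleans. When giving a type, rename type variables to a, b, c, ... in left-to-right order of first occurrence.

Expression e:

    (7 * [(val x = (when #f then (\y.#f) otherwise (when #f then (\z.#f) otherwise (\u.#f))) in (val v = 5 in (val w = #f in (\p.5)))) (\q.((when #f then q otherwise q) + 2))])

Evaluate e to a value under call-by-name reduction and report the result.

Working:
step 0: (7 * ((let x = (if false then (\y.false) else (if false then (\z.false) else (\u.false))) in (let v = 5 in (let w = false in (\p.5)))) (\q.((if false then q else q) + 2))))
step 1: [let@1.0] (7 * ((let v = 5 in (let w = false in (\p.5))) (\q.((if false then q else q) + 2))))
step 2: [let@1.0] (7 * ((let w = false in (\p.5)) (\q.((if false then q else q) + 2))))
step 3: [let@1.0] (7 * ((\p.5) (\q.((if false then q else q) + 2))))
step 4: [beta@1] (7 * 5)
step 5: [delta@root] 35

Answer: 35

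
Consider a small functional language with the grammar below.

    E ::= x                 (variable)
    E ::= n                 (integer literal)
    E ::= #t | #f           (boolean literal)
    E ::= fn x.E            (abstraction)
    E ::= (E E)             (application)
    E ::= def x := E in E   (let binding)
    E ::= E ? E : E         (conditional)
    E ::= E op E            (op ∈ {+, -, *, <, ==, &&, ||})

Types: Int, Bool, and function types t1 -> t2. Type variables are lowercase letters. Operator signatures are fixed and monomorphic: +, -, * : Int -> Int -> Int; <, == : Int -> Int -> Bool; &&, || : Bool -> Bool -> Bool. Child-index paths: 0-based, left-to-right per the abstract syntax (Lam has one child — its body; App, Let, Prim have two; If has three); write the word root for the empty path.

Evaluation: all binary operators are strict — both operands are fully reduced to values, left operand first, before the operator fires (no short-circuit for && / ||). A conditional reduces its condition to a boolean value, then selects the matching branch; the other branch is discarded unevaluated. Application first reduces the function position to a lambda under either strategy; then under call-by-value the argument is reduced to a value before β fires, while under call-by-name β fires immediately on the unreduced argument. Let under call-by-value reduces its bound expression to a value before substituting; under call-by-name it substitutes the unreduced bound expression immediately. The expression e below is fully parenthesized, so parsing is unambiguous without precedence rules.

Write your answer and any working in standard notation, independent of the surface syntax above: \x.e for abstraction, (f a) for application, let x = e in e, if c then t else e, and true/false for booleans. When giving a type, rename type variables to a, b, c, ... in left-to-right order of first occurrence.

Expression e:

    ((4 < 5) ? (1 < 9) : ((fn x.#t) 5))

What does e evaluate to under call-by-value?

Answer: true

Derivation:
step 0: (if (4 < 5) then (1 < 9) else ((\x.true) 5))
step 1: [delta@0] (if true then (1 < 9) else ((\x.true) 5))
step 2: [if@root] (1 < 9)
step 3: [delta@root] true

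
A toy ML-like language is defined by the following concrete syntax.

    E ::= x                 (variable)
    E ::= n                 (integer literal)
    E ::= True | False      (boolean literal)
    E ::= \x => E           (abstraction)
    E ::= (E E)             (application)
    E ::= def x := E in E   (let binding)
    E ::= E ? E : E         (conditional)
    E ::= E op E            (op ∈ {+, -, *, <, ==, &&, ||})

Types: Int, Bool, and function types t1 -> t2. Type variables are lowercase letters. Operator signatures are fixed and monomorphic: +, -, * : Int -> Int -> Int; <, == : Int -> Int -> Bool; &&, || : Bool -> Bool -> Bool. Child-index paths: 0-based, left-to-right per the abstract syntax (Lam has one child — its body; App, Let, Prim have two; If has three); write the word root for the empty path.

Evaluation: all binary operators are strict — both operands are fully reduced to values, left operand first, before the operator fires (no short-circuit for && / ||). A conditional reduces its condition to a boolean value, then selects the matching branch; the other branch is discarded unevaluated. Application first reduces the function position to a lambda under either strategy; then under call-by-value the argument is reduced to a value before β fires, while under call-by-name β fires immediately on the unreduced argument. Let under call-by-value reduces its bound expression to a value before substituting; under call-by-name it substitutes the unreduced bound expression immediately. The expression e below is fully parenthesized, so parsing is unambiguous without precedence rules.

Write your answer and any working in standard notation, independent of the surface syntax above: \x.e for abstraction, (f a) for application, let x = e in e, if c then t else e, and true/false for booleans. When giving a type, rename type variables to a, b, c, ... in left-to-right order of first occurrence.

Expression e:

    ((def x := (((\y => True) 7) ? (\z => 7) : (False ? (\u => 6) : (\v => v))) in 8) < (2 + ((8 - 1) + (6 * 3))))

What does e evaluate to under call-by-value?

Working:
step 0: ((let x = (if ((\y.true) 7) then (\z.7) else (if false then (\u.6) else (\v.v))) in 8) < (2 + ((8 - 1) + (6 * 3))))
step 1: [beta@0.0.0] ((let x = (if true then (\z.7) else (if false then (\u.6) else (\v.v))) in 8) < (2 + ((8 - 1) + (6 * 3))))
step 2: [if@0.0] ((let x = (\z.7) in 8) < (2 + ((8 - 1) + (6 * 3))))
step 3: [let@0] (8 < (2 + ((8 - 1) + (6 * 3))))
step 4: [delta@1.1.0] (8 < (2 + (7 + (6 * 3))))
step 5: [delta@1.1.1] (8 < (2 + (7 + 18)))
step 6: [delta@1.1] (8 < (2 + 25))
step 7: [delta@1] (8 < 27)
step 8: [delta@root] true

Answer: true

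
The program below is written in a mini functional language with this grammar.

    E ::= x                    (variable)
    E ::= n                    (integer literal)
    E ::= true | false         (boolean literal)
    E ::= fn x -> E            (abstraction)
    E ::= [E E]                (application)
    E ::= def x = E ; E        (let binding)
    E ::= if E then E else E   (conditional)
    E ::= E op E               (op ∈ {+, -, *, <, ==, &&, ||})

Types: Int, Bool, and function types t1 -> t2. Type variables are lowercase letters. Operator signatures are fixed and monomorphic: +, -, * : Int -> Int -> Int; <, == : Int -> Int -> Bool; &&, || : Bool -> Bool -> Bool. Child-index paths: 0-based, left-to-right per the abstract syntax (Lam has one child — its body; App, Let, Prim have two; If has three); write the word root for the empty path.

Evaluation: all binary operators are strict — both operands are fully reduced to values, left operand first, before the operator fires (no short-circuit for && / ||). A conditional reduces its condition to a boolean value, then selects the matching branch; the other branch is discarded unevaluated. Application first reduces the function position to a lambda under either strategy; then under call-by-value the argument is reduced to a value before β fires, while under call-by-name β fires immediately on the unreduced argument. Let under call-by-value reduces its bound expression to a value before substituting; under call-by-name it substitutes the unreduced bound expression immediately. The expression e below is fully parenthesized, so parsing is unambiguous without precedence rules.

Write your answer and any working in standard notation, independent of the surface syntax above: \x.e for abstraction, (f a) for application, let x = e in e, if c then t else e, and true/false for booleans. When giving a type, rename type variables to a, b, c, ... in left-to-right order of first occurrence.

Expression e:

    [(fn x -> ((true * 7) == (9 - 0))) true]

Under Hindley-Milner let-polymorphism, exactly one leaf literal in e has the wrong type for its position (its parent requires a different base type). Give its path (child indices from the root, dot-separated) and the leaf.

Answer: 0.0.0.0 : true

Trace:
  unify Bool ~ Int
  FAIL: mismatch Bool ~ Int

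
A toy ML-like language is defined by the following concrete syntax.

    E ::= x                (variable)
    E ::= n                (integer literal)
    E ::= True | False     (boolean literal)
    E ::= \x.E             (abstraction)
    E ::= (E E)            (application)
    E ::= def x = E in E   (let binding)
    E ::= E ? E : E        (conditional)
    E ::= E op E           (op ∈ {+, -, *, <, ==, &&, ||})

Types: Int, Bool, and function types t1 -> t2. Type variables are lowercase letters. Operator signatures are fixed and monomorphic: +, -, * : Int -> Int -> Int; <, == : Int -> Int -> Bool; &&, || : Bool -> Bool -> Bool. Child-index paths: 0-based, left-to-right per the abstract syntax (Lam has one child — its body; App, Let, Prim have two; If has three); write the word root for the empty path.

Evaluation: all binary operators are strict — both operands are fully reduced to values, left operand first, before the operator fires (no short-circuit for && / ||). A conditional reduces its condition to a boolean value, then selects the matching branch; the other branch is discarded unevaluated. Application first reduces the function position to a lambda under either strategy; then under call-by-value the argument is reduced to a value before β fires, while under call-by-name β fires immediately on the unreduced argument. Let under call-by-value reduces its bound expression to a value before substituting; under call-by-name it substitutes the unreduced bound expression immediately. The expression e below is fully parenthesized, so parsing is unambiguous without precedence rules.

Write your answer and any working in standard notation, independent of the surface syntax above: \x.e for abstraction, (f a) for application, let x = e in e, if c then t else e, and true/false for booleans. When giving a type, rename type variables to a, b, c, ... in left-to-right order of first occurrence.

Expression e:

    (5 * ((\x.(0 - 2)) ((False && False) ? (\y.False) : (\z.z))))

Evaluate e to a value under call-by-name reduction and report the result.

Working:
step 0: (5 * ((\x.(0 - 2)) (if (false && false) then (\y.false) else (\z.z))))
step 1: [beta@1] (5 * (0 - 2))
step 2: [delta@1] (5 * -2)
step 3: [delta@root] -10

Answer: -10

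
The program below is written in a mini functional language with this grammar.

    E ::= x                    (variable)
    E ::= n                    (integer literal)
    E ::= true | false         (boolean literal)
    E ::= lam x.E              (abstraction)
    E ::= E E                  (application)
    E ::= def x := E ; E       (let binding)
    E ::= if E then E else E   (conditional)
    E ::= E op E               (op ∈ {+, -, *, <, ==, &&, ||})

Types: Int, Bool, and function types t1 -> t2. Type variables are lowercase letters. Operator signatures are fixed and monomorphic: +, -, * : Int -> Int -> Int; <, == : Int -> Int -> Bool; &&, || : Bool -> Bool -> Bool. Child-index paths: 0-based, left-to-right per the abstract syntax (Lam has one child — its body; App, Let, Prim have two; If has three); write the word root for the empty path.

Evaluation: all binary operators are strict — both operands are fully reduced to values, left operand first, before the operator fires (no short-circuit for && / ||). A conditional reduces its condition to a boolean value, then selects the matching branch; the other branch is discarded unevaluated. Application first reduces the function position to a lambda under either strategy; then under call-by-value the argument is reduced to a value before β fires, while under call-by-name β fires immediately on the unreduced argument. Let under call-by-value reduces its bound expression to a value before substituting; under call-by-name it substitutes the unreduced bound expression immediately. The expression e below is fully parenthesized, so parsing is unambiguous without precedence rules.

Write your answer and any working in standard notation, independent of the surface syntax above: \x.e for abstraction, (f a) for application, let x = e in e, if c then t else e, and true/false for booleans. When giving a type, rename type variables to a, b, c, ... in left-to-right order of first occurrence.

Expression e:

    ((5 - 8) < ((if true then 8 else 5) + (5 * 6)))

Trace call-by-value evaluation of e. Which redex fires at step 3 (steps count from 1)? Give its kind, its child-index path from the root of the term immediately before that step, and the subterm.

Answer: delta at 1.1 : (5 * 6)

Trace:
step 0: ((5 - 8) < ((if true then 8 else 5) + (5 * 6)))
step 1: [delta@0] (-3 < ((if true then 8 else 5) + (5 * 6)))
step 2: [if@1.0] (-3 < (8 + (5 * 6)))
step 3: [delta@1.1] (-3 < (8 + 30))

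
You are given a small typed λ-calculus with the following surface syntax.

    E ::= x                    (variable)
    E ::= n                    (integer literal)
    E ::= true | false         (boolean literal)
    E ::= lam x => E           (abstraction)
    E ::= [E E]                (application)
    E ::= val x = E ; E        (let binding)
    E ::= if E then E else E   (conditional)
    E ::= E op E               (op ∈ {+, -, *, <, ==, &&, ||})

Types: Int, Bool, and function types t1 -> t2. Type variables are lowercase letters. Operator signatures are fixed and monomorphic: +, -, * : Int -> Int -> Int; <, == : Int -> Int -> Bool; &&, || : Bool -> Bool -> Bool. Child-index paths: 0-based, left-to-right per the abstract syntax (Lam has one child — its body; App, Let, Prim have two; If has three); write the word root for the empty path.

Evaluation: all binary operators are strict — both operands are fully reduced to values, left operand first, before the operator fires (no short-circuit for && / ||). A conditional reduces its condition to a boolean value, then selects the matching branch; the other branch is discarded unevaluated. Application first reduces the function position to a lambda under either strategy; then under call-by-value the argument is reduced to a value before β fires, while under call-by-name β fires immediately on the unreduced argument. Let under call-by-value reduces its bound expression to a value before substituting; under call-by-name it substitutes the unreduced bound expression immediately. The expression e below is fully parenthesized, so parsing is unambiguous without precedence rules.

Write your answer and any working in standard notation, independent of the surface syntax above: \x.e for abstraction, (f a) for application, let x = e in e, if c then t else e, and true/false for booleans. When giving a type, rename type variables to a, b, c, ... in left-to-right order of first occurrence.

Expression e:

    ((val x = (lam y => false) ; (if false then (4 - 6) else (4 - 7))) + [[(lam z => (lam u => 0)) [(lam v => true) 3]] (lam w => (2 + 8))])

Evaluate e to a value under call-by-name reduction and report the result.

Answer: -3

Working:
step 0: ((let x = (\y.false) in (if false then (4 - 6) else (4 - 7))) + (((\z.(\u.0)) ((\v.true) 3)) (\w.(2 + 8))))
step 1: [let@0] ((if false then (4 - 6) else (4 - 7)) + (((\z.(\u.0)) ((\v.true) 3)) (\w.(2 + 8))))
step 2: [if@0] ((4 - 7) + (((\z.(\u.0)) ((\v.true) 3)) (\w.(2 + 8))))
step 3: [delta@0] (-3 + (((\z.(\u.0)) ((\v.true) 3)) (\w.(2 + 8))))
step 4: [beta@1.0] (-3 + ((\u.0) (\w.(2 + 8))))
step 5: [beta@1] (-3 + 0)
step 6: [delta@root] -3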